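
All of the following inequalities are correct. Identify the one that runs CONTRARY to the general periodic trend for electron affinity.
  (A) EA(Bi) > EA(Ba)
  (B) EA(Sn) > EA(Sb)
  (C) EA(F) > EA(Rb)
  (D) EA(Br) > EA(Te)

The general trend: electron affinity increases across a period and decreases down a group.
(A) Bi (period 6, group 15) vs Ba (period 6, group 2): the stated order agrees with the simple trend.
(B) Sn (period 5, group 14) vs Sb (period 5, group 15): the stated order contradicts the simple trend.
(C) F (period 2, group 17) vs Rb (period 5, group 1): the stated order agrees with the simple trend.
(D) Br (period 4, group 17) vs Te (period 5, group 16): the stated order agrees with the simple trend.
The exception is (B): adding an electron to Sb's half-filled 5p³ is unfavourable, so Sn has the more exothermic EA.

(B)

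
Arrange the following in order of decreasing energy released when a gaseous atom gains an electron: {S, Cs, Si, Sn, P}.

Si is in period 3, group 14; P is in period 3, group 15; S is in period 3, group 16; Sn is in period 5, group 14; Cs is in period 6, group 1.
Electron affinity generally becomes more exothermic across a period toward the halogens and less exothermic down a group.
These span different periods and groups, so the two trends combine.
P > Cs: relative to Cs, both the across-period and down-group shifts push P's electron affinity up.
Sn > P: this pair runs against the simple trend — see the exception note.
Si > Sn: Si sits above Sn in group 14, so the down-group effect alone puts Si higher.
S > Si: both are in period 3; the period trend gives S the larger value.
Note the exception: Sn has a higher electron affinity than P, contrary to the simple trend — adding an electron to P's half-filled np³ subshell costs electron-pairing energy.
Note the exception: Si has a higher electron affinity than P, contrary to the simple trend — adding an electron to P's half-filled 3p³ is unfavourable, so Si (3p²) has the more exothermic EA.
Tabulated electron affinity (kJ/mol): Si 134, P 72, S 200, Sn 107, Cs 46.
So from highest to lowest: S > Si > Sn > P > Cs.

S > Si > Sn > P > Cs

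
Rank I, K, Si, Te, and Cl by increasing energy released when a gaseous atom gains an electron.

K < Si < Te < I < Cl

Si is in period 3, group 14; Cl is in period 3, group 17; K is in period 4, group 1; Te is in period 5, group 16; I is in period 5, group 17.
EA tends to increase across a period and decrease down a group, though the pattern is less regular than for IE or radius.
Neither a single period nor a single group — weigh both effects.
Si > K: relative to K, both the across-period and down-group shifts push Si's electron affinity up.
Te > Si: period and group pull opposite ways; the across-period shift dominates (190 vs 134 kJ/mol).
I > Te: both are in period 5; the period trend gives I the larger value.
Cl > I: Cl sits above I in group 17, so the down-group effect alone puts Cl higher.
Approximate values (kJ/mol): Si 134, Cl 349, K 48, Te 190, I 295.
So from lowest to highest: K < Si < Te < I < Cl.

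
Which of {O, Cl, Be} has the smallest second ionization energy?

After 1 electron has been removed, what remains? O⁺ still has 5 valence electrons; Cl⁺ still has 6 valence electrons; Be⁺ still has 1 valence electron.
All are still removing valence electrons, so compare the +1 ions as you would atoms: IE_2 generally rises across a period (higher Z_eff) and falls down a group (larger shell), subject to the usual subshell exceptions.
Valence configurations: O⁺ [He]2s²2p³, Cl⁺ [Ne]3s²3p⁴, Be⁺ [He]2s¹.
The numbers (kJ/mol): O 3388, Cl 2298, Be 1757.
Hence IE_2: Be < Cl < O.

Be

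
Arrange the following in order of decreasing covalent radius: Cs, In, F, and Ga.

Cs, In, Ga, F

F is in period 2, group 17; Ga is in period 4, group 13; In is in period 5, group 13; Cs is in period 6, group 1.
Moving right in a period, electrons are added to the same shell under a stronger nuclear pull, so atoms get smaller; moving down, a new shell is opened and atoms get larger.
Neither a single period nor a single group — weigh both effects.
Ga > F: both effects reinforce here, so Ga is clearly the larger of the two.
In > Ga: In sits below Ga in group 13, so the down-group effect alone puts In larger.
Cs > In: relative to In, both the across-period and down-group shifts push Cs's atomic radius up.
For reference (pm): F 64, Ga 124, In 142, Cs 232.
So from largest to smallest: Cs > In > Ga > F.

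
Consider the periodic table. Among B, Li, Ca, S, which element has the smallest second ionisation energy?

Ca

IE_2 is the cost of taking one more electron from the +1 cation: B⁺ still has 2 valence electrons; Li⁺ is the bare [He] core; Ca⁺ still has 1 valence electron; S⁺ still has 5 valence electrons.
Breaking into a closed-shell core is much more expensive than removing a leftover valence electron — Li has the largest IE_2 here.
Valence configurations: B⁺ [He]2s², Ca⁺ [Ar]4s¹, S⁺ [Ne]3s²3p³.
The numbers (kJ/mol): B 2427, Li 7298, Ca 1145, S 2252.
Hence IE_2: Ca < S < B < Li.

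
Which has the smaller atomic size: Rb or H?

H

H is in period 1, group 1; Rb is in period 5, group 1.
Radius decreases left→right (rising Z_eff, same n) and increases top→bottom (higher n).
All are in group 1, so atomic radius increases down the group.
So H has the smaller atomic size (H < Rb).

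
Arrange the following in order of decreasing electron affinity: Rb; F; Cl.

Cl > F > Rb

F is in period 2, group 17; Cl is in period 3, group 17; Rb is in period 5, group 1.
Electron affinity generally becomes more exothermic across a period toward the halogens and less exothermic down a group.
These span different periods and groups, so the two trends combine.
F > Rb: both effects reinforce here, so F is clearly the higher of the two.
Cl > F: this pair runs against the simple trend — see the exception note.
Note the exception: Cl has a higher electron affinity than F, contrary to the simple trend — F's small 2p subshell makes the incoming electron feel strong e⁻–e⁻ repulsion, so Cl actually releases more energy on gaining an electron.
For reference (kJ/mol): F 328, Cl 349, Rb 47.
So from highest to lowest: Cl > F > Rb.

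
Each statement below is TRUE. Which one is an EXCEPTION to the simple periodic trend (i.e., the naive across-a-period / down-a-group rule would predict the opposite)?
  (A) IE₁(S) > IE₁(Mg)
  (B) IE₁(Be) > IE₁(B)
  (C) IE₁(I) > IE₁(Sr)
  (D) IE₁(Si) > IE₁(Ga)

(B)

The general trend: IE₁ increases across a period and decreases down a group.
(A) S (period 3, group 16) vs Mg (period 3, group 2): the stated order agrees with the simple trend.
(B) Be (period 2, group 2) vs B (period 2, group 13): the stated order contradicts the simple trend.
(C) I (period 5, group 17) vs Sr (period 5, group 2): the stated order agrees with the simple trend.
(D) Si (period 3, group 14) vs Ga (period 4, group 13): the stated order agrees with the simple trend.
The exception is (B): removing B's lone 2p electron is easier than breaking Be's filled 2s².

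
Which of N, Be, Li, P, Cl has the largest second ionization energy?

Li

Consider each +1 ion: N⁺ still has 4 valence electrons; Be⁺ still has 1 valence electron; Li⁺ is the bare [He] core; P⁺ still has 4 valence electrons; Cl⁺ still has 6 valence electrons.
Pulling an electron out of a noble-gas core costs far more than removing a remaining valence electron, so Li sits at the high end of IE_2.
Valence configurations: N⁺ [He]2s²2p², Be⁺ [He]2s¹, P⁺ [Ne]3s²3p², Cl⁺ [Ne]3s²3p⁴.
Tabulated IE_2 (kJ/mol): N 2856, Be 1757, Li 7298, P 1907, Cl 2298.
Hence IE_2: Be < P < Cl < N < Li.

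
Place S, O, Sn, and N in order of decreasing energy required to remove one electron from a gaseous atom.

N > O > S > Sn

First ionization energy rises across a period (greater Z_eff holds electrons more tightly) and falls down a group (valence electrons are farther from the nucleus).
Here both period and group differ, so the two effects have to be weighed against each other.
S > Sn: relative to Sn, both the across-period and down-group shifts push S's first ionization energy up.
O > S: they share group 16; the group trend gives O the larger value.
N > O: this pair runs against the simple trend — see the exception note.
Note the exception: N has a higher first ionization energy than O, contrary to the simple trend — pairing an electron in O's 2p⁴ costs repulsion energy, so O ionizes more easily than half-filled N (2p³).
Tabulated first ionization energy (kJ/mol): N 1402, O 1314, S 1000, Sn 709.
So from highest to lowest: N > O > S > Sn.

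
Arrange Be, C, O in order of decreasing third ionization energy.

IE_3 is the cost of taking one more electron from the +2 cation: Be²⁺ is the bare [He] core; C²⁺ still has 2 valence electrons; O²⁺ still has 4 valence electrons.
Core electrons are held far more tightly than valence electrons, so Be tops the IE_3 order.
Valence configurations: C²⁺ [He]2s², O²⁺ [He]2s²2p².
Tabulated IE_3 (kJ/mol): Be 14849, C 4620, O 5300.
So the third ionization energies run C < O < Be.

Be > O > C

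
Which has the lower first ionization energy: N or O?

IE₁ increases left→right with effective nuclear charge and decreases top→bottom as the valence shell moves farther out.
All lie in period 2; the across-period trend (first ionization energy increases left to right) applies, with the exception below.
Note the exception: N has a higher first ionization energy than O, contrary to the simple trend — pairing an electron in O's 2p⁴ costs repulsion energy, so O ionizes more easily than half-filled N (2p³).
For reference (kJ/mol): N 1402, O 1314.
So O has the lower first ionization energy (O < N).

O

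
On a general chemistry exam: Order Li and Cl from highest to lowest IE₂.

Li > Cl

After 1 electron has been removed, what remains? Li⁺ is the bare [He] core; Cl⁺ still has 6 valence electrons.
Core electrons are held far more tightly than valence electrons, so Li tops the IE_2 order.
Tabulated IE_2 (kJ/mol): Li 7298, Cl 2298.
Overall IE_2 order: Cl < Li.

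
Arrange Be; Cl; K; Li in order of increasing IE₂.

Be, Cl, K, Li

Consider each +1 ion: Be⁺ still has 1 valence electron; Cl⁺ still has 6 valence electrons; K⁺ is the bare [Ar] core; Li⁺ is the bare [He] core.
Pulling an electron out of a noble-gas core costs far more than removing a remaining valence electron, so K and Li sit at the high end of IE_2.
Valence configurations: Be⁺ [He]2s¹, Cl⁺ [Ne]3s²3p⁴.
Tabulated IE_2 (kJ/mol): Be 1757, Cl 2298, K 3052, Li 7298.
So the second ionization energies run Be < Cl < K < Li.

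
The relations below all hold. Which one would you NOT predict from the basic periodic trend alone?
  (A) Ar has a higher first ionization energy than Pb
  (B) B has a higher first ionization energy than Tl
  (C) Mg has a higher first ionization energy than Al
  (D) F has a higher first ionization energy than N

(C)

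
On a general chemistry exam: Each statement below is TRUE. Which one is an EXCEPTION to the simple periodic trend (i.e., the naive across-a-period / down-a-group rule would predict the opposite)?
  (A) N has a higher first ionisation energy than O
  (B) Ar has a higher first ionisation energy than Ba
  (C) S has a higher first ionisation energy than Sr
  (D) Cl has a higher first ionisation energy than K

(A)

The general trend: first ionisation energy increases across a period and decreases down a group.
(A) N (period 2, group 15) vs O (period 2, group 16): the stated order contradicts the simple trend.
(B) Ar (period 3, group 18) vs Ba (period 6, group 2): the stated order agrees with the simple trend.
(C) S (period 3, group 16) vs Sr (period 5, group 2): the stated order agrees with the simple trend.
(D) Cl (period 3, group 17) vs K (period 4, group 1): the stated order agrees with the simple trend.
The exception is (A): pairing an electron in O's 2p⁴ costs repulsion energy, so O ionizes more easily than half-filled N (2p³).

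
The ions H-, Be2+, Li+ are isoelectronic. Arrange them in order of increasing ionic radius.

Be2+ < Li+ < H-

All of these have 2 electrons, so size is governed by nuclear charge alone: the more protons, the stronger the pull on the same electron cloud, and the smaller the ion.
Nuclear charges: Be2+ (Z=4), Li+ (Z=3), H- (Z=1).
Smallest to largest: Be2+ < Li+ < H-.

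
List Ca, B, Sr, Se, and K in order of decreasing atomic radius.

K, Sr, Ca, Se, B

Radius decreases left→right (rising Z_eff, same n) and increases top→bottom (higher n).
Here both period and group differ, so the two effects have to be weighed against each other.
Se > B: period and group pull opposite ways; the down-group shift dominates (116 vs 85 pm).
Ca > Se: Ca lies to the left of Se in period 4, so the across-period effect alone puts Ca larger.
Sr > Ca: Sr sits below Ca in group 2, so the down-group effect alone puts Sr larger.
K > Sr: the two effects oppose for this pair; the across-period effect wins (196 vs 185 pm).
Approximate values (pm): B 85, K 196, Ca 171, Se 116, Sr 185.
So from largest to smallest: K > Sr > Ca > Se > B.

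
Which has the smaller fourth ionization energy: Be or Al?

Al

After 3 electrons have been removed, what remains? Be³⁺ is already 1 electron into the core; Al³⁺ is the bare [Ne] core.
All of these are removing an electron from a noble-gas core or deeper; the smaller core (lower principal quantum number) is held far more tightly, and within a period the higher nuclear charge binds the same core more tightly.
Tabulated IE_4 (kJ/mol): Be 21007, Al 11577.
Overall IE_4 order: Al < Be.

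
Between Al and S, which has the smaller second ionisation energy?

IE_2 is the cost of taking one more electron from the +1 cation: Al⁺ still has 2 valence electrons; S⁺ still has 5 valence electrons.
All are still removing valence electrons, so compare the +1 ions as you would atoms: IE_2 generally rises across a period (higher Z_eff) and falls down a group (larger shell), subject to the usual subshell exceptions.
Valence configurations: Al⁺ [Ne]3s², S⁺ [Ne]3s²3p³.
Tabulated IE_2 (kJ/mol): Al 1817, S 2252.
Overall IE_2 order: Al < S.

Al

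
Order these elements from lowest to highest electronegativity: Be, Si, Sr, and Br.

Sr < Be < Si < Br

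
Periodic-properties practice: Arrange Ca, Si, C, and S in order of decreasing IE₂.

IE_2 is the cost of taking one more electron from the +1 cation: Ca⁺ still has 1 valence electron; Si⁺ still has 3 valence electrons; C⁺ still has 3 valence electrons; S⁺ still has 5 valence electrons.
All are still removing valence electrons, so compare the +1 ions as you would atoms: IE_2 generally rises across a period (higher Z_eff) and falls down a group (larger shell), subject to the usual subshell exceptions.
Valence configurations: Ca⁺ [Ar]4s¹, Si⁺ [Ne]3s²3p¹, C⁺ [He]2s²2p¹, S⁺ [Ne]3s²3p³.
The numbers (kJ/mol): Ca 1145, Si 1577, C 2353, S 2252.
Putting it together, IE_2: Ca < Si < S < C.

C > S > Si > Ca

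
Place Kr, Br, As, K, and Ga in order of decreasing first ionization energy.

Kr > Br > As > Ga > K

K is in period 4, group 1; Ga is in period 4, group 13; As is in period 4, group 15; Br is in period 4, group 17; Kr is in period 4, group 18.
Removing the outermost electron gets harder across a period and easier down a group.
All lie in period 4, so first ionization energy increases left to right.
So from highest to lowest: Kr > Br > As > Ga > K.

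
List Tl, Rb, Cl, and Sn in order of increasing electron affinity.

Cl is in period 3, group 17; Rb is in period 5, group 1; Sn is in period 5, group 14; Tl is in period 6, group 13.
EA tends to increase across a period and decrease down a group, though the pattern is less regular than for IE or radius.
Neither a single period nor a single group — weigh both effects.
Rb > Tl: period and group pull opposite ways; the down-group shift dominates (47 vs 19 kJ/mol).
Sn > Rb: both are in period 5; the period trend gives Sn the larger value.
Cl > Sn: both effects reinforce here, so Cl is clearly the higher of the two.
Approximate values (kJ/mol): Cl 349, Rb 47, Sn 107, Tl 19.
So from lowest to highest: Tl < Rb < Sn < Cl.

Tl < Rb < Sn < Cl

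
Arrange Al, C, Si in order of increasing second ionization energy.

After 1 electron has been removed, what remains? Al⁺ still has 2 valence electrons; C⁺ still has 3 valence electrons; Si⁺ still has 3 valence electrons.
All are still removing valence electrons, so compare the +1 ions as you would atoms: IE_2 generally rises across a period (higher Z_eff) and falls down a group (larger shell), subject to the usual subshell exceptions.
Valence configurations: Al⁺ [Ne]3s², C⁺ [He]2s²2p¹, Si⁺ [Ne]3s²3p¹.
Si⁺ loses a lone 3p electron whereas Al⁺ must break into a filled 3s² pair, so IE_2(Al) > IE_2(Si) even though Si has the higher nuclear charge.
Tabulated IE_2 (kJ/mol): Al 1817, C 2353, Si 1577.
So the second ionization energies run Si < Al < C.

Si < Al < C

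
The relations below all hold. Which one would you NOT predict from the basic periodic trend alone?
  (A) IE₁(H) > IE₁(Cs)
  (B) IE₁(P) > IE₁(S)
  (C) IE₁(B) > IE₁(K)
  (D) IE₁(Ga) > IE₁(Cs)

(B)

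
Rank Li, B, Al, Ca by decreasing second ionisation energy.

After 1 electron has been removed, what remains? Li⁺ is the bare [He] core; B⁺ still has 2 valence electrons; Al⁺ still has 2 valence electrons; Ca⁺ still has 1 valence electron.
Pulling an electron out of a noble-gas core costs far more than removing a remaining valence electron, so Li sits at the high end of IE_2.
Valence configurations: B⁺ [He]2s², Al⁺ [Ne]3s², Ca⁺ [Ar]4s¹.
The numbers (kJ/mol): Li 7298, B 2427, Al 1817, Ca 1145.
Overall IE_2 order: Ca < Al < B < Li.

Li > B > Al > Ca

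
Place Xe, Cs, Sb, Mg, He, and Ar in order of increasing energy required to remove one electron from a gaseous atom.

Cs, Mg, Sb, Xe, Ar, He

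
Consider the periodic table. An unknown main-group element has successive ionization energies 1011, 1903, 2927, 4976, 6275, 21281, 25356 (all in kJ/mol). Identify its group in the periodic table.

Group 15

Look for the largest jump between consecutive ionization energies: IE6/IE5 ≈ 3.4, far larger than any earlier ratio.
That jump marks the point where a core electron is being removed. So the atom has 5 valence electrons.
A main-group element with 5 valence electrons is in group 15.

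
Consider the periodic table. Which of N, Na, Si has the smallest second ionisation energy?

The second ionization energy removes an electron from the +1 ion. For each element: N⁺ still has 4 valence electrons; Na⁺ is the bare [Ne] core; Si⁺ still has 3 valence electrons.
Core electrons are held far more tightly than valence electrons, so Na tops the IE_2 order.
Valence configurations: N⁺ [He]2s²2p², Si⁺ [Ne]3s²3p¹.
The numbers (kJ/mol): N 2856, Na 4562, Si 1577.
So the second ionization energies run Si < N < Na.

Si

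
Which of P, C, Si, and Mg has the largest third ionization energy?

Consider each +2 ion: P²⁺ still has 3 valence electrons; C²⁺ still has 2 valence electrons; Si²⁺ still has 2 valence electrons; Mg²⁺ is the bare [Ne] core.
Pulling an electron out of a noble-gas core costs far more than removing a remaining valence electron, so Mg sits at the high end of IE_3.
Valence configurations: P²⁺ [Ne]3s²3p¹, C²⁺ [He]2s², Si²⁺ [Ne]3s².
P²⁺ loses a lone 3p electron whereas Si²⁺ must break into a filled 3s² pair, so IE_3(Si) > IE_3(P) even though P has the higher nuclear charge.
Tabulated IE_3 (kJ/mol): P 2914, C 4620, Si 3232, Mg 7733.
Putting it together, IE_3: P < Si < C < Mg.

Mg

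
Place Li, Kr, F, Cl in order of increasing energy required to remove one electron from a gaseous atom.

Li, Cl, Kr, F

Li is in period 2, group 1; F is in period 2, group 17; Cl is in period 3, group 17; Kr is in period 4, group 18.
IE₁ increases left→right with effective nuclear charge and decreases top→bottom as the valence shell moves farther out.
These span different periods and groups, so the two trends combine.
Cl > Li: period and group pull opposite ways; the across-period shift dominates (1251 vs 520 kJ/mol).
Kr > Cl: the two effects oppose for this pair; the across-period effect wins (1351 vs 1251 kJ/mol).
F > Kr: the two effects oppose for this pair; the down-group effect wins (1681 vs 1351 kJ/mol).
Tabulated first ionization energy (kJ/mol): Li 520, F 1681, Cl 1251, Kr 1351.
So from lowest to highest: Li < Cl < Kr < F.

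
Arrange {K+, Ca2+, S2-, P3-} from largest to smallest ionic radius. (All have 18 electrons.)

All of these have 18 electrons, so size is governed by nuclear charge alone: the more protons, the stronger the pull on the same electron cloud, and the smaller the ion.
Nuclear charges: Ca2+ (Z=20), K+ (Z=19), S2- (Z=16), P3- (Z=15).
Largest to smallest: P3- > S2- > K+ > Ca2+.

P3- > S2- > K+ > Ca2+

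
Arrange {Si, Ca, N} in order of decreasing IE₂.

N, Si, Ca

After 1 electron has been removed, what remains? Si⁺ still has 3 valence electrons; Ca⁺ still has 1 valence electron; N⁺ still has 4 valence electrons.
All are still removing valence electrons, so compare the +1 ions as you would atoms: IE_2 generally rises across a period (higher Z_eff) and falls down a group (larger shell), subject to the usual subshell exceptions.
Valence configurations: Si⁺ [Ne]3s²3p¹, Ca⁺ [Ar]4s¹, N⁺ [He]2s²2p².
Tabulated IE_2 (kJ/mol): Si 1577, Ca 1145, N 2856.
Putting it together, IE_2: Ca < Si < N.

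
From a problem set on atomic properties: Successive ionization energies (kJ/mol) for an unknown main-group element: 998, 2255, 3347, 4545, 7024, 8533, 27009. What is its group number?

Group 16

Look for the largest jump between consecutive ionization energies: IE7/IE6 ≈ 3.2, far larger than any earlier ratio.
That jump marks the point where a core electron is being removed. So the atom has 6 valence electrons.
A main-group element with 6 valence electrons is in group 16.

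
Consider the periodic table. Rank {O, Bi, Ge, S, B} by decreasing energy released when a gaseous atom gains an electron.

S > O > Ge > Bi > B

Adding an electron releases more energy for atoms nearer the top right (short of the noble gases).
Neither a single period nor a single group — weigh both effects.
Bi > B: period and group pull opposite ways; the across-period shift dominates (91 vs 27 kJ/mol).
Ge > Bi: the two effects oppose for this pair; the down-group effect wins (119 vs 91 kJ/mol).
O > Ge: both effects reinforce here, so O is clearly the higher of the two.
S > O: this pair runs against the simple trend — see the exception note.
Note the exception: S has a higher electron affinity than O, contrary to the simple trend — the compact 2p subshell of O repels the added electron more than S's larger 3p does.
Tabulated electron affinity (kJ/mol): B 27, O 141, S 200, Ge 119, Bi 91.
So from highest to lowest: S > O > Ge > Bi > B.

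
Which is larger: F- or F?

Forming F- adds 1 electron to F. More electron–electron repulsion in the same shell, with unchanged nuclear charge, lets the cloud expand.
An anion is larger than its parent atom: F- > F.

F-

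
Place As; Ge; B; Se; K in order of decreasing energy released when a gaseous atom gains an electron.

B is in period 2, group 13; K is in period 4, group 1; Ge is in period 4, group 14; As is in period 4, group 15; Se is in period 4, group 16.
Atoms with high Z_eff and room in the valence shell (especially the halogens) have the most exothermic electron affinities.
Here both period and group differ, so the two effects have to be weighed against each other.
K > B: this pair runs against the simple trend — see the exception note.
As > K: As lies to the right of K in period 4, so the across-period effect alone puts As higher.
Ge > As: this pair runs against the simple trend — see the exception note.
Se > Ge: Se lies to the right of Ge in period 4, so the across-period effect alone puts Se higher.
Note the exception: K has a higher electron affinity than B, contrary to the simple trend — B's ns²np¹ configuration gives only a small electron affinity — the sparsely filled np subshell binds an added electron weakly.
Note the exception: Ge has a higher electron affinity than As, contrary to the simple trend — adding an electron to As's half-filled 4p³ is unfavourable, so Ge (4p²) has the more exothermic EA.
For reference (kJ/mol): B 27, K 48, Ge 119, As 78, Se 195.
So from highest to lowest: Se > Ge > As > K > B.

Se > Ge > As > K > B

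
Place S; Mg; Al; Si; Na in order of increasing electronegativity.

Na, Mg, Al, Si, S

Electronegativity increases across a period and decreases down a group, tracking effective nuclear charge and atomic size.
All lie in period 3, so electronegativity increases left to right.
So from lowest to highest: Na < Mg < Al < Si < S.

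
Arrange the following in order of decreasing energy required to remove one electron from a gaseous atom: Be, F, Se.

F > Se > Be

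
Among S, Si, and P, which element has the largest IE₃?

S

After 2 electrons have been removed, what remains? S²⁺ still has 4 valence electrons; Si²⁺ still has 2 valence electrons; P²⁺ still has 3 valence electrons.
All are still removing valence electrons, so compare the +2 ions as you would atoms: IE_3 generally rises across a period (higher Z_eff) and falls down a group (larger shell), subject to the usual subshell exceptions.
Valence configurations: S²⁺ [Ne]3s²3p², Si²⁺ [Ne]3s², P²⁺ [Ne]3s²3p¹.
P²⁺ loses a lone 3p electron whereas Si²⁺ must break into a filled 3s² pair, so IE_3(Si) > IE_3(P) even though P has the higher nuclear charge.
The numbers (kJ/mol): S 3357, Si 3232, P 2914.
Hence IE_3: P < Si < S.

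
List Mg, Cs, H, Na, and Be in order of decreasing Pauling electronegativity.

H > Be > Mg > Na > Cs

H is in period 1, group 1; Be is in period 2, group 2; Na is in period 3, group 1; Mg is in period 3, group 2; Cs is in period 6, group 1.
Smaller atoms with higher effective nuclear charge are more electronegative.
These span different periods and groups, so the two trends combine.
Na > Cs: Na sits above Cs in group 1, so the down-group effect alone puts Na higher.
Mg > Na: Mg lies to the right of Na in period 3, so the across-period effect alone puts Mg higher.
Be > Mg: Be sits above Mg in group 2, so the down-group effect alone puts Be higher.
H > Be: period and group pull opposite ways; the down-group shift dominates (2.20 vs 1.57).
For reference (Pauling): H 2.20, Be 1.57, Na 0.93, Mg 1.31, Cs 0.79.
So from highest to lowest: H > Be > Mg > Na > Cs.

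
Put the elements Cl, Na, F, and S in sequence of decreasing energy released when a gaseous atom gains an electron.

F is in period 2, group 17; Na is in period 3, group 1; S is in period 3, group 16; Cl is in period 3, group 17.
EA tends to increase across a period and decrease down a group, though the pattern is less regular than for IE or radius.
Here both period and group differ, so the two effects have to be weighed against each other.
S > Na: S lies to the right of Na in period 3, so the across-period effect alone puts S higher.
F > S: both effects reinforce here, so F is clearly the higher of the two.
Cl > F: this pair runs against the simple trend — see the exception note.
Note the exception: Cl has a higher electron affinity than F, contrary to the simple trend — F's small 2p subshell makes the incoming electron feel strong e⁻–e⁻ repulsion, so Cl actually releases more energy on gaining an electron.
Tabulated electron affinity (kJ/mol): F 328, Na 53, S 200, Cl 349.
So from highest to lowest: Cl > F > S > Na.

Cl > F > S > Na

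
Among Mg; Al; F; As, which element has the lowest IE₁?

Al

Removing the outermost electron gets harder across a period and easier down a group.
Neither a single period nor a single group — weigh both effects.
Mg > Al: this pair runs against the simple trend — see the exception note.
As > Mg: period and group pull opposite ways; the across-period shift dominates (947 vs 738 kJ/mol).
F > As: relative to As, both the across-period and down-group shifts push F's first ionization energy up.
Note the exception: Mg has a higher first ionization energy than Al, contrary to the simple trend — Al's single 3p electron is easier to remove than one from Mg's filled 3s².
Tabulated first ionization energy (kJ/mol): F 1681, Mg 738, Al 578, As 947.
The lowest IE₁ among these belongs to Al.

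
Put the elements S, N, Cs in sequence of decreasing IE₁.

N > S > Cs

N is in period 2, group 15; S is in period 3, group 16; Cs is in period 6, group 1.
First ionization energy rises across a period (greater Z_eff holds electrons more tightly) and falls down a group (valence electrons are farther from the nucleus).
These span different periods and groups, so the two trends combine.
S > Cs: relative to Cs, both the across-period and down-group shifts push S's first ionization energy up.
N > S: period and group pull opposite ways; the down-group shift dominates (1402 vs 1000 kJ/mol).
For reference (kJ/mol): N 1402, S 1000, Cs 376.
So from highest to lowest: N > S > Cs.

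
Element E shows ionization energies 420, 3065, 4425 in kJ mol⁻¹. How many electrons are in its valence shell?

Look for the largest jump between consecutive ionization energies: IE2/IE1 ≈ 7.3, far larger than any earlier ratio.
That jump marks the point where a core electron is being removed. So the atom has 1 valence electron.

1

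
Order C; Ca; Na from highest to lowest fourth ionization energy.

After 3 electrons have been removed, what remains? C³⁺ still has 1 valence electron; Ca³⁺ is already 1 electron into the core; Na³⁺ is already 2 electrons into the core.
Pulling an electron out of a noble-gas core costs far more than removing a remaining valence electron, so Ca and Na sit at the high end of IE_4.
Approximate IE_4 values (kJ/mol): C 6223, Ca 6491, Na 9543.
Putting it together, IE_4: C < Ca < Na.

Na > Ca > C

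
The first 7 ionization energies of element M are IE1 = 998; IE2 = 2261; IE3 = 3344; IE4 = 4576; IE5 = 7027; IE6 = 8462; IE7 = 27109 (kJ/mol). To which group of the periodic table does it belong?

Group 16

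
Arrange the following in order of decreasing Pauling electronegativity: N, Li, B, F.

F > N > B > Li

Atoms toward the upper right of the periodic table pull bonding electrons most strongly.
All lie in period 2, so electronegativity increases left to right.
So from highest to lowest: F > N > B > Li.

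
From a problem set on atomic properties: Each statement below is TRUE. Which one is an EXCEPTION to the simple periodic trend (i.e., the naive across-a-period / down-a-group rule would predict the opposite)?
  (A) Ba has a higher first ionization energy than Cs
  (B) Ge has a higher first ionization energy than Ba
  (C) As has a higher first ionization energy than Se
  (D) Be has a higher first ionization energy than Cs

The general trend: first ionization energy increases across a period and decreases down a group.
(A) Ba (period 6, group 2) vs Cs (period 6, group 1): the stated order agrees with the simple trend.
(B) Ge (period 4, group 14) vs Ba (period 6, group 2): the stated order agrees with the simple trend.
(C) As (period 4, group 15) vs Se (period 4, group 16): the stated order contradicts the simple trend.
(D) Be (period 2, group 2) vs Cs (period 6, group 1): the stated order agrees with the simple trend.
The exception is (C): Se (4p⁴) ionizes more easily than half-filled As (4p³).

(C)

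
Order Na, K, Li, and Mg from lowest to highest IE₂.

The second ionization energy removes an electron from the +1 ion. For each element: Na⁺ is the bare [Ne] core; K⁺ is the bare [Ar] core; Li⁺ is the bare [He] core; Mg⁺ still has 1 valence electron.
Core electrons are held far more tightly than valence electrons, so K, Na and Li top the IE_2 order.
Approximate IE_2 values (kJ/mol): Na 4562, K 3052, Li 7298, Mg 1451.
So the second ionization energies run Mg < K < Na < Li.

Mg < K < Na < Li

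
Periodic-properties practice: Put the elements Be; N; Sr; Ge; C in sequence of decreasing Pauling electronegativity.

Atoms toward the upper right of the periodic table pull bonding electrons most strongly.
These span different periods and groups, so the two trends combine.
Be > Sr: Be sits above Sr in group 2, so the down-group effect alone puts Be higher.
Ge > Be: the two effects oppose for this pair; the across-period effect wins (2.01 vs 1.57).
C > Ge: they share group 14; the group trend gives C the larger value.
N > C: N lies to the right of C in period 2, so the across-period effect alone puts N higher.
Approximate values (Pauling): Be 1.57, C 2.55, N 3.04, Ge 2.01, Sr 0.95.
So from highest to lowest: N > C > Ge > Be > Sr.

N, C, Ge, Be, Sr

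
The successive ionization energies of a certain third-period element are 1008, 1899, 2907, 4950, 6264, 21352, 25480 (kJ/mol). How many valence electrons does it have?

5

Look for the largest jump between consecutive ionization energies: IE6/IE5 ≈ 3.4, far larger than any earlier ratio.
That jump marks the point where a core electron is being removed. So the atom has 5 valence electrons.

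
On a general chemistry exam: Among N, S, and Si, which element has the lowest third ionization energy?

Si

Consider each +2 ion: N²⁺ still has 3 valence electrons; S²⁺ still has 4 valence electrons; Si²⁺ still has 2 valence electrons.
All are still removing valence electrons, so compare the +2 ions as you would atoms: IE_3 generally rises across a period (higher Z_eff) and falls down a group (larger shell), subject to the usual subshell exceptions.
Valence configurations: N²⁺ [He]2s²2p¹, S²⁺ [Ne]3s²3p², Si²⁺ [Ne]3s².
The numbers (kJ/mol): N 4578, S 3357, Si 3232.
Putting it together, IE_3: Si < S < N.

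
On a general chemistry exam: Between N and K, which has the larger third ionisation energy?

N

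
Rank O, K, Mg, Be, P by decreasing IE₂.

The second ionization energy removes an electron from the +1 ion. For each element: O⁺ still has 5 valence electrons; K⁺ is the bare [Ar] core; Mg⁺ still has 1 valence electron; Be⁺ still has 1 valence electron; P⁺ still has 4 valence electrons.
Usually core removal costs more than valence removal, but here the competition is close: a tightly held n=2 valence electron can cost more to remove than an n=3 core electron, so the actual values have to decide it.
Valence configurations: O⁺ [He]2s²2p³, Mg⁺ [Ne]3s¹, Be⁺ [He]2s¹, P⁺ [Ne]3s²3p².
Approximate IE_2 values (kJ/mol): O 3388, K 3052, Mg 1451, Be 1757, P 1907.
Hence IE_2: Mg < Be < P < K < O.

O > K > P > Be > Mg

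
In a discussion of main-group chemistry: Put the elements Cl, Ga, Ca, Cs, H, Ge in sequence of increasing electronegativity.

H is in period 1, group 1; Cl is in period 3, group 17; Ca is in period 4, group 2; Ga is in period 4, group 13; Ge is in period 4, group 14; Cs is in period 6, group 1.
EN rises left→right (higher Z_eff, smaller atoms) and falls top→bottom (larger, more shielded atoms).
Here both period and group differ, so the two effects have to be weighed against each other.
Ca > Cs: relative to Cs, both the across-period and down-group shifts push Ca's electronegativity up.
Ga > Ca: Ga lies to the right of Ca in period 4, so the across-period effect alone puts Ga higher.
Ge > Ga: both are in period 4; the period trend gives Ge the larger value.
H > Ge: the two effects oppose for this pair; the down-group effect wins (2.20 vs 2.01).
Cl > H: the two effects oppose for this pair; the across-period effect wins (3.16 vs 2.20).
Tabulated electronegativity (Pauling): H 2.20, Cl 3.16, Ca 1.00, Ga 1.81, Ge 2.01, Cs 0.79.
So from lowest to highest: Cs < Ca < Ga < Ge < H < Cl.

Cs < Ca < Ga < Ge < H < Cl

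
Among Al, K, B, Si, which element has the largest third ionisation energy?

K

Consider each +2 ion: Al²⁺ still has 1 valence electron; K²⁺ is already 1 electron into the core; B²⁺ still has 1 valence electron; Si²⁺ still has 2 valence electrons.
Core electrons are held far more tightly than valence electrons, so K tops the IE_3 order.
Valence configurations: Al²⁺ [Ne]3s¹, B²⁺ [He]2s¹, Si²⁺ [Ne]3s².
The numbers (kJ/mol): Al 2745, K 4420, B 3660, Si 3232.
Overall IE_3 order: Al < Si < B < K.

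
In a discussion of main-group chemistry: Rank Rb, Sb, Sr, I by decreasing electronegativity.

I, Sb, Sr, Rb

Rb is in period 5, group 1; Sr is in period 5, group 2; Sb is in period 5, group 15; I is in period 5, group 17.
Electronegativity increases across a period and decreases down a group, tracking effective nuclear charge and atomic size.
All lie in period 5, so electronegativity increases left to right.
So from highest to lowest: I > Sb > Sr > Rb.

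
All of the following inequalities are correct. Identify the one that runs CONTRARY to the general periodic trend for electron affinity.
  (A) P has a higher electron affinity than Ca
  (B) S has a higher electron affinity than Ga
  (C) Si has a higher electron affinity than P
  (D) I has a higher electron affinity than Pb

(C)

The general trend: electron affinity increases across a period and decreases down a group.
(A) P (period 3, group 15) vs Ca (period 4, group 2): the stated order agrees with the simple trend.
(B) S (period 3, group 16) vs Ga (period 4, group 13): the stated order agrees with the simple trend.
(C) Si (period 3, group 14) vs P (period 3, group 15): the stated order contradicts the simple trend.
(D) I (period 5, group 17) vs Pb (period 6, group 14): the stated order agrees with the simple trend.
The exception is (C): adding an electron to P's half-filled 3p³ is unfavourable, so Si (3p²) has the more exothermic EA.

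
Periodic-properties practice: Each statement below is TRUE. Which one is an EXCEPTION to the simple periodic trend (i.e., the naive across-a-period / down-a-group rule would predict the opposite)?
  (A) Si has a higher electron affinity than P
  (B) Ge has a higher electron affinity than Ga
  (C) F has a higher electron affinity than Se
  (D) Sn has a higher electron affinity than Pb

(A)

The general trend: electron affinity increases across a period and decreases down a group.
(A) Si (period 3, group 14) vs P (period 3, group 15): the stated order contradicts the simple trend.
(B) Ge (period 4, group 14) vs Ga (period 4, group 13): the stated order agrees with the simple trend.
(C) F (period 2, group 17) vs Se (period 4, group 16): the stated order agrees with the simple trend.
(D) Sn (period 5, group 14) vs Pb (period 6, group 14): the stated order agrees with the simple trend.
The exception is (A): adding an electron to P's half-filled 3p³ is unfavourable, so Si (3p²) has the more exothermic EA.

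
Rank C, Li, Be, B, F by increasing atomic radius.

F < C < B < Be < Li

Atomic radius shrinks across a period as nuclear charge pulls the same shell inward, and grows down a group as new shells are added.
All lie in period 2, so atomic radius increases right to left.
So from smallest to largest: F < C < B < Be < Li.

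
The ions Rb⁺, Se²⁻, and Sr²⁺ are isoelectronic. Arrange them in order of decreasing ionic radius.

All of these have 36 electrons, so size is governed by nuclear charge alone: the more protons, the stronger the pull on the same electron cloud, and the smaller the ion.
Nuclear charges: Sr²⁺ (Z=38), Rb⁺ (Z=37), Se²⁻ (Z=34).
Largest to smallest: Se²⁻ > Rb⁺ > Sr²⁺.

Se²⁻ > Rb⁺ > Sr²⁺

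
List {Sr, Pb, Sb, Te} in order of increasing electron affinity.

Sr, Pb, Sb, Te

Sr is in period 5, group 2; Sb is in period 5, group 15; Te is in period 5, group 16; Pb is in period 6, group 14.
Adding an electron releases more energy for atoms nearer the top right (short of the noble gases).
These span different periods and groups, so the two trends combine.
Pb > Sr: the two effects oppose for this pair; the across-period effect wins (35 vs 5 kJ/mol).
Sb > Pb: both effects reinforce here, so Sb is clearly the higher of the two.
Te > Sb: both are in period 5; the period trend gives Te the larger value.
For reference (kJ/mol): Sr 5, Sb 103, Te 190, Pb 35.
So from lowest to highest: Sr < Pb < Sb < Te.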